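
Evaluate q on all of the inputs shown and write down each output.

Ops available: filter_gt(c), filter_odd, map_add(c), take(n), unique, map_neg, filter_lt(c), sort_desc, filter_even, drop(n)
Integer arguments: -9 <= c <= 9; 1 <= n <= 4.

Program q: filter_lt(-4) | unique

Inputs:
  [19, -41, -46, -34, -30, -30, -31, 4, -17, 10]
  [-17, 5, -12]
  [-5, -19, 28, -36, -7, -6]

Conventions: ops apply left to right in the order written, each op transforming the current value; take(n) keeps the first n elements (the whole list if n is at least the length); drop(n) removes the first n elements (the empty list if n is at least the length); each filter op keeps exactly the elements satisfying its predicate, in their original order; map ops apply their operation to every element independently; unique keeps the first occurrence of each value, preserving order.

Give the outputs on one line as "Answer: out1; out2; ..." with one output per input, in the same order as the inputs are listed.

Execution, op by op:
  [19, -41, -46, -34, -30, -30, -31, 4, -17, 10] -> [-41, -46, -34, -30, -30, -31, -17] -> [-41, -46, -34, -30, -31, -17]
  [-17, 5, -12] -> [-17, -12] -> [-17, -12]
  [-5, -19, 28, -36, -7, -6] -> [-5, -19, -36, -7, -6] -> [-5, -19, -36, -7, -6]

[-41, -46, -34, -30, -31, -17]; [-17, -12]; [-5, -19, -36, -7, -6]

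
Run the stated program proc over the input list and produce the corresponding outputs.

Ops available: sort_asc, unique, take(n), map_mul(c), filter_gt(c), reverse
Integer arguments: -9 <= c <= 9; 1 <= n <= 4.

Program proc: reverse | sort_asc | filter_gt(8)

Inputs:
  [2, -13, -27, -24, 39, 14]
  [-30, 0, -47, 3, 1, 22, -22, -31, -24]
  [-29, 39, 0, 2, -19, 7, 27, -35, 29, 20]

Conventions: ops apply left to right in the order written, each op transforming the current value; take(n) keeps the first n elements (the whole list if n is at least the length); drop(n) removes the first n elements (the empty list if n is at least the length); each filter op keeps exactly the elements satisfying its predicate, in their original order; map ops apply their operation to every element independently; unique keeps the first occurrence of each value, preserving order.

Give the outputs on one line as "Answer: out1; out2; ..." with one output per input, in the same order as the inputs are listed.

[14, 39]; [22]; [20, 27, 29, 39]

Execution, op by op:
  [2, -13, -27, -24, 39, 14] -> [14, 39, -24, -27, -13, 2] -> [-27, -24, -13, 2, 14, 39] -> [14, 39]
  [-30, 0, -47, 3, 1, 22, -22, -31, -24] -> [-24, -31, -22, 22, 1, 3, -47, 0, -30] -> [-47, -31, -30, -24, -22, 0, 1, 3, 22] -> [22]
  [-29, 39, 0, 2, -19, 7, 27, -35, 29, 20] -> [20, 29, -35, 27, 7, -19, 2, 0, 39, -29] -> [-35, -29, -19, 0, 2, 7, 20, 27, 29, 39] -> [20, 27, 29, 39]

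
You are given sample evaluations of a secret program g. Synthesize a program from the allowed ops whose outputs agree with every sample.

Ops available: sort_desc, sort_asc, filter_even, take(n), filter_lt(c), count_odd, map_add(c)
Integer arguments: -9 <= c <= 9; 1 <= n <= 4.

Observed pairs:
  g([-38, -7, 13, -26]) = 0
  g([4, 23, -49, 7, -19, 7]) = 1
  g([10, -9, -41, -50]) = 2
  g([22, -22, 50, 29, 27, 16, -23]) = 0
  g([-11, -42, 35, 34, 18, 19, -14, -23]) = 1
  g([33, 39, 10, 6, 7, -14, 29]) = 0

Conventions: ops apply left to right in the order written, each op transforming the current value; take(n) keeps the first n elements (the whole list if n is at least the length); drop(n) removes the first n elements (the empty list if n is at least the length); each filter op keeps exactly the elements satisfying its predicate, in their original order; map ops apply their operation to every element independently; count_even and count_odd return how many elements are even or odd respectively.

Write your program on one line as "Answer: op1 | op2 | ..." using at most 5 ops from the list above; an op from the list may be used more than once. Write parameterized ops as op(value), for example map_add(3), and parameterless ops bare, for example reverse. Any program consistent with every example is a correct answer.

map_add(4) | take(4) | sort_asc | filter_lt(-3) | count_odd

Check, running the answer program on each example:
  [-38, -7, 13, -26] -> [-34, -3, 17, -22] -> [-34, -3, 17, -22] -> [-34, -22, -3, 17] -> [-34, -22] -> 0
  [4, 23, -49, 7, -19, 7] -> [8, 27, -45, 11, -15, 11] -> [8, 27, -45, 11] -> [-45, 8, 11, 27] -> [-45] -> 1
  [10, -9, -41, -50] -> [14, -5, -37, -46] -> [14, -5, -37, -46] -> [-46, -37, -5, 14] -> [-46, -37, -5] -> 2
  [22, -22, 50, 29, 27, 16, -23] -> [26, -18, 54, 33, 31, 20, -19] -> [26, -18, 54, 33] -> [-18, 26, 33, 54] -> [-18] -> 0
  [-11, -42, 35, 34, 18, 19, -14, -23] -> [-7, -38, 39, 38, 22, 23, -10, -19] -> [-7, -38, 39, 38] -> [-38, -7, 38, 39] -> [-38, -7] -> 1
  [33, 39, 10, 6, 7, -14, 29] -> [37, 43, 14, 10, 11, -10, 33] -> [37, 43, 14, 10] -> [10, 14, 37, 43] -> [] -> 0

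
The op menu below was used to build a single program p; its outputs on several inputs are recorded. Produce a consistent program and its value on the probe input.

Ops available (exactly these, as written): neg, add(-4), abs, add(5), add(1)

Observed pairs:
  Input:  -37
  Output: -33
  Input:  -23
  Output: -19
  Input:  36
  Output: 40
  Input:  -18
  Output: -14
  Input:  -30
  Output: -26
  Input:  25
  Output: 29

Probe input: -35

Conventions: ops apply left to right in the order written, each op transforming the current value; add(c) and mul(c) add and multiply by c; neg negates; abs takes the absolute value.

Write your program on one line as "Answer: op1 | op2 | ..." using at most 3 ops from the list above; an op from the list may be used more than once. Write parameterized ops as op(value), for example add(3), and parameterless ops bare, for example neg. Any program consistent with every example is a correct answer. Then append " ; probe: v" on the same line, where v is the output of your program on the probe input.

neg | add(-4) | neg ; probe: -31

Check, running the answer program on each example:
  -37 -> 37 -> 33 -> -33
  -23 -> 23 -> 19 -> -19
  36 -> -36 -> -40 -> 40
  -18 -> 18 -> 14 -> -14
  -30 -> 30 -> 26 -> -26
  25 -> -25 -> -29 -> 29
  probe: -35 -> 35 -> 31 -> -31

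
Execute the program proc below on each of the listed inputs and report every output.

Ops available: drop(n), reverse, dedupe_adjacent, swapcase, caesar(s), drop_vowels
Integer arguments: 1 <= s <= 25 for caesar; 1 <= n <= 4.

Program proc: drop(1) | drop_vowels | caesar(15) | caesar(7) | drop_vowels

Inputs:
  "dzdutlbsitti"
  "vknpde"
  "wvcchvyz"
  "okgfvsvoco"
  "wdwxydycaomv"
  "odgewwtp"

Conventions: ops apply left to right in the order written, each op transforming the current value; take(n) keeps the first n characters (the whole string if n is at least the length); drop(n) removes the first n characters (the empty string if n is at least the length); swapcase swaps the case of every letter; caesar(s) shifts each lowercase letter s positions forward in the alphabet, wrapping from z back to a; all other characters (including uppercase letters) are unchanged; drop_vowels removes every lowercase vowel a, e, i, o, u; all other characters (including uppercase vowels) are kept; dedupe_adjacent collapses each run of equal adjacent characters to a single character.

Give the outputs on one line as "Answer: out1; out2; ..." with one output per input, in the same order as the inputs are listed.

Execution, op by op:
  "dzdutlbsitti" -> "zdutlbsitti" -> "zdtlbstt" -> "osiaqhii" -> "vzphxopp" -> "vzphxpp"
  "vknpde" -> "knpde" -> "knpd" -> "zces" -> "gjlz" -> "gjlz"
  "wvcchvyz" -> "vcchvyz" -> "vcchvyz" -> "krrwkno" -> "ryydruv" -> "ryydrv"
  "okgfvsvoco" -> "kgfvsvoco" -> "kgfvsvc" -> "zvukhkr" -> "gcbrory" -> "gcbrry"
  "wdwxydycaomv" -> "dwxydycaomv" -> "dwxydycmv" -> "slmnsnrbk" -> "zstuzuyir" -> "zstzyr"
  "odgewwtp" -> "dgewwtp" -> "dgwwtp" -> "svllie" -> "zcsspl" -> "zcsspl"

"vzphxpp"; "gjlz"; "ryydrv"; "gcbrry"; "zstzyr"; "zcsspl"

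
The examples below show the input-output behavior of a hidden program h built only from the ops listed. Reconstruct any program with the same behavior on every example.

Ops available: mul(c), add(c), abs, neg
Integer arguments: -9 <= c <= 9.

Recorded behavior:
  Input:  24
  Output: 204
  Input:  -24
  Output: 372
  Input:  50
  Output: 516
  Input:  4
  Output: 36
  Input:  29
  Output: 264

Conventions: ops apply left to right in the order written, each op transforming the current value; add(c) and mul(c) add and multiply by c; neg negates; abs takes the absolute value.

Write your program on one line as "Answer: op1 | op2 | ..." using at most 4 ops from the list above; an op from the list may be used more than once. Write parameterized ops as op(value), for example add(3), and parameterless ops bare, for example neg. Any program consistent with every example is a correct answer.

add(-7) | mul(-4) | mul(3) | abs

Check, running the answer program on each example:
  24 -> 17 -> -68 -> -204 -> 204
  -24 -> -31 -> 124 -> 372 -> 372
  50 -> 43 -> -172 -> -516 -> 516
  4 -> -3 -> 12 -> 36 -> 36
  29 -> 22 -> -88 -> -264 -> 264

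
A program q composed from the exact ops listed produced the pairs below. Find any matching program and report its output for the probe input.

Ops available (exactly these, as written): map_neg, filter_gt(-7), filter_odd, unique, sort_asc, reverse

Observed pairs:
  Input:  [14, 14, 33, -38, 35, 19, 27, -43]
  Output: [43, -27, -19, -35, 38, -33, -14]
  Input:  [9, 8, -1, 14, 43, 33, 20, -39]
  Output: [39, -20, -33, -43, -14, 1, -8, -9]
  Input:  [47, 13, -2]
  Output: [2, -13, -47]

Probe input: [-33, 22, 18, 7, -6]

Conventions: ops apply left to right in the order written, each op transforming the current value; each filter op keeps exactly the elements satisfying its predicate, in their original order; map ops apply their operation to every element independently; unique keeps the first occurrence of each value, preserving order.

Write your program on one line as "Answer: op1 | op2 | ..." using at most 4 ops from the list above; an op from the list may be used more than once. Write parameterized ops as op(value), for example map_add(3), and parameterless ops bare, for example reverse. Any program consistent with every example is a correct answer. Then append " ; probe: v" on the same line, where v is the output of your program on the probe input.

map_neg | reverse | unique ; probe: [6, -7, -18, -22, 33]

Check, running the answer program on each example:
  [14, 14, 33, -38, 35, 19, 27, -43] -> [-14, -14, -33, 38, -35, -19, -27, 43] -> [43, -27, -19, -35, 38, -33, -14, -14] -> [43, -27, -19, -35, 38, -33, -14]
  [9, 8, -1, 14, 43, 33, 20, -39] -> [-9, -8, 1, -14, -43, -33, -20, 39] -> [39, -20, -33, -43, -14, 1, -8, -9] -> [39, -20, -33, -43, -14, 1, -8, -9]
  [47, 13, -2] -> [-47, -13, 2] -> [2, -13, -47] -> [2, -13, -47]
  probe: [-33, 22, 18, 7, -6] -> [33, -22, -18, -7, 6] -> [6, -7, -18, -22, 33] -> [6, -7, -18, -22, 33]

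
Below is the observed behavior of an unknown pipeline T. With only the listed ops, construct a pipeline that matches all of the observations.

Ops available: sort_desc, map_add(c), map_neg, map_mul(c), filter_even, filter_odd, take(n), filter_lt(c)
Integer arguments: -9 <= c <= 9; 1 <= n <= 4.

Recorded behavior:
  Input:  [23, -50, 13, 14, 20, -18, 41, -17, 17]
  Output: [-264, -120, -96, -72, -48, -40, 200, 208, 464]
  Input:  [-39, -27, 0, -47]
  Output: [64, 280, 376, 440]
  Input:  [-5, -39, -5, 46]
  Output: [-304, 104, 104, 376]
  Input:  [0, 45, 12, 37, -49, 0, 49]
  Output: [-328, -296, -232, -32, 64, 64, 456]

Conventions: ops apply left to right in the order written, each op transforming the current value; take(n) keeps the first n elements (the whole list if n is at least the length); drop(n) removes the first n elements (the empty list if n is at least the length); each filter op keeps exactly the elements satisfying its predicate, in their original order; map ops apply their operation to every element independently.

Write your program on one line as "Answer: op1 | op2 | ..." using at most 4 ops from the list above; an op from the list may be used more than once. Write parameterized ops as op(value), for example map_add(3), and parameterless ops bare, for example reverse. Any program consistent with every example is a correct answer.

map_add(-8) | sort_desc | map_mul(8) | map_neg

Check, running the answer program on each example:
  [23, -50, 13, 14, 20, -18, 41, -17, 17] -> [15, -58, 5, 6, 12, -26, 33, -25, 9] -> [33, 15, 12, 9, 6, 5, -25, -26, -58] -> [264, 120, 96, 72, 48, 40, -200, -208, -464] -> [-264, -120, -96, -72, -48, -40, 200, 208, 464]
  [-39, -27, 0, -47] -> [-47, -35, -8, -55] -> [-8, -35, -47, -55] -> [-64, -280, -376, -440] -> [64, 280, 376, 440]
  [-5, -39, -5, 46] -> [-13, -47, -13, 38] -> [38, -13, -13, -47] -> [304, -104, -104, -376] -> [-304, 104, 104, 376]
  [0, 45, 12, 37, -49, 0, 49] -> [-8, 37, 4, 29, -57, -8, 41] -> [41, 37, 29, 4, -8, -8, -57] -> [328, 296, 232, 32, -64, -64, -456] -> [-328, -296, -232, -32, 64, 64, 456]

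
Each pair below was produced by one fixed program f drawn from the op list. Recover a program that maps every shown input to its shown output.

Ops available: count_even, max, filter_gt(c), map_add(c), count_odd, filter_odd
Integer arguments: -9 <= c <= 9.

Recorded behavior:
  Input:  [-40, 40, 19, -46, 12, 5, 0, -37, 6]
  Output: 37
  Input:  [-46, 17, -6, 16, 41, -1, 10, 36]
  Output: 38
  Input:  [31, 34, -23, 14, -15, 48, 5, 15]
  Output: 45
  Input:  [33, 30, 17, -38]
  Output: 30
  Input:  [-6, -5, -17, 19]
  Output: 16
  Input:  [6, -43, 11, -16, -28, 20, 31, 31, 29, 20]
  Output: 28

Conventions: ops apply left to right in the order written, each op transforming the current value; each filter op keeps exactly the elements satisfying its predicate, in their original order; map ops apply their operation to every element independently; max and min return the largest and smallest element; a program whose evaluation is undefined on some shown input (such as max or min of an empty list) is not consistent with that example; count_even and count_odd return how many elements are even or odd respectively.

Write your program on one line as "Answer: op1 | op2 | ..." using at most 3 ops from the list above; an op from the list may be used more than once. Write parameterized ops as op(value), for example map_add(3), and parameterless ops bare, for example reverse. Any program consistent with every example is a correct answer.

filter_gt(6) | map_add(-3) | max

Check, running the answer program on each example:
  [-40, 40, 19, -46, 12, 5, 0, -37, 6] -> [40, 19, 12] -> [37, 16, 9] -> 37
  [-46, 17, -6, 16, 41, -1, 10, 36] -> [17, 16, 41, 10, 36] -> [14, 13, 38, 7, 33] -> 38
  [31, 34, -23, 14, -15, 48, 5, 15] -> [31, 34, 14, 48, 15] -> [28, 31, 11, 45, 12] -> 45
  [33, 30, 17, -38] -> [33, 30, 17] -> [30, 27, 14] -> 30
  [-6, -5, -17, 19] -> [19] -> [16] -> 16
  [6, -43, 11, -16, -28, 20, 31, 31, 29, 20] -> [11, 20, 31, 31, 29, 20] -> [8, 17, 28, 28, 26, 17] -> 28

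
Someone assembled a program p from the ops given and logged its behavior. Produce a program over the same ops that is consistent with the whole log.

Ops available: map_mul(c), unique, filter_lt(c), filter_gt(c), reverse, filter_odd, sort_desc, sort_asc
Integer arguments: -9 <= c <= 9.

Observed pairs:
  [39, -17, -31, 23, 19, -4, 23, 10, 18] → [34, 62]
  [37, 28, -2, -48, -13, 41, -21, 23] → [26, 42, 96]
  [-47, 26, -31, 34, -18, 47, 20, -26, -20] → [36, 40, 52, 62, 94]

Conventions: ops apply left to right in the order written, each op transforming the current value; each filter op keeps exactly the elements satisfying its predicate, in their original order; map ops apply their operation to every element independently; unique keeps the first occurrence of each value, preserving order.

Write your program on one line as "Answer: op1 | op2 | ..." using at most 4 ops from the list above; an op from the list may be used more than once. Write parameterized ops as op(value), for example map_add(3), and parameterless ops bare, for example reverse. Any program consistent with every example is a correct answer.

filter_lt(-7) | map_mul(-2) | sort_desc | reverse

Check, running the answer program on each example:
  [39, -17, -31, 23, 19, -4, 23, 10, 18] -> [-17, -31] -> [34, 62] -> [62, 34] -> [34, 62]
  [37, 28, -2, -48, -13, 41, -21, 23] -> [-48, -13, -21] -> [96, 26, 42] -> [96, 42, 26] -> [26, 42, 96]
  [-47, 26, -31, 34, -18, 47, 20, -26, -20] -> [-47, -31, -18, -26, -20] -> [94, 62, 36, 52, 40] -> [94, 62, 52, 40, 36] -> [36, 40, 52, 62, 94]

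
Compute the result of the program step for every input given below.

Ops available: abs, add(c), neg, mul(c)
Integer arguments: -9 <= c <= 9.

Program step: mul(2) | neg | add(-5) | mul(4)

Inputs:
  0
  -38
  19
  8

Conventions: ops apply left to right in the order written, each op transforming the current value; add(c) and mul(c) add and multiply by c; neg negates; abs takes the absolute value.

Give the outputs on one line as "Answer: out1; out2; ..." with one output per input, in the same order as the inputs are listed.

Execution, op by op:
  0 -> 0 -> 0 -> -5 -> -20
  -38 -> -76 -> 76 -> 71 -> 284
  19 -> 38 -> -38 -> -43 -> -172
  8 -> 16 -> -16 -> -21 -> -84

-20; 284; -172; -84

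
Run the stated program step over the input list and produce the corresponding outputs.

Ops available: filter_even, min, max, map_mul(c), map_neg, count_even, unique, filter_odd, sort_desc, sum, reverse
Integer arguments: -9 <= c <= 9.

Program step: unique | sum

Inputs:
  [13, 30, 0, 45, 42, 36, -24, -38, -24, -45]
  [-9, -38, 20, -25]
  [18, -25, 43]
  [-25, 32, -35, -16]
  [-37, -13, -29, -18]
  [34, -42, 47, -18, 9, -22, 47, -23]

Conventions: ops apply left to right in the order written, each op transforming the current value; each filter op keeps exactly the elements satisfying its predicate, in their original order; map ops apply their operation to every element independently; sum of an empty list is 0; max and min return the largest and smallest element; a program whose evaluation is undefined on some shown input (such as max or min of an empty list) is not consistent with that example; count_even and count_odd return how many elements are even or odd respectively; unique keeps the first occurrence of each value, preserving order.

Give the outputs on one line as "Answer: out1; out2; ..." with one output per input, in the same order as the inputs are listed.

59; -52; 36; -44; -97; -15

Execution, op by op:
  [13, 30, 0, 45, 42, 36, -24, -38, -24, -45] -> [13, 30, 0, 45, 42, 36, -24, -38, -45] -> 59
  [-9, -38, 20, -25] -> [-9, -38, 20, -25] -> -52
  [18, -25, 43] -> [18, -25, 43] -> 36
  [-25, 32, -35, -16] -> [-25, 32, -35, -16] -> -44
  [-37, -13, -29, -18] -> [-37, -13, -29, -18] -> -97
  [34, -42, 47, -18, 9, -22, 47, -23] -> [34, -42, 47, -18, 9, -22, -23] -> -15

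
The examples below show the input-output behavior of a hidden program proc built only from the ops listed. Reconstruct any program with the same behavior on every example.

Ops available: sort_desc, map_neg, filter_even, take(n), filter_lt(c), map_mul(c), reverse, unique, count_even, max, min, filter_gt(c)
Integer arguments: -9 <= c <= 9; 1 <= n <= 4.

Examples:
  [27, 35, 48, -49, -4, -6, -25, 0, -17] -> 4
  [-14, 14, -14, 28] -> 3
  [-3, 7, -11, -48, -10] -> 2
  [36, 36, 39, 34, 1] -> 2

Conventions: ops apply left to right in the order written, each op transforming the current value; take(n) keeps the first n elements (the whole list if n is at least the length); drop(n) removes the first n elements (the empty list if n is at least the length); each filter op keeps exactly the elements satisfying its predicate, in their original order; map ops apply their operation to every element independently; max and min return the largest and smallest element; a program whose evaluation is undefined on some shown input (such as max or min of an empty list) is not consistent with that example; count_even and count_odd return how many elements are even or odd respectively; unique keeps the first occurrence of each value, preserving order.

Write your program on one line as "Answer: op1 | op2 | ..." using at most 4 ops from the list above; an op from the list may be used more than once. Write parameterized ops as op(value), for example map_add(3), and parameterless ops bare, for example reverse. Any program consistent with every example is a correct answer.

reverse | unique | map_neg | count_even

Check, running the answer program on each example:
  [27, 35, 48, -49, -4, -6, -25, 0, -17] -> [-17, 0, -25, -6, -4, -49, 48, 35, 27] -> [-17, 0, -25, -6, -4, -49, 48, 35, 27] -> [17, 0, 25, 6, 4, 49, -48, -35, -27] -> 4
  [-14, 14, -14, 28] -> [28, -14, 14, -14] -> [28, -14, 14] -> [-28, 14, -14] -> 3
  [-3, 7, -11, -48, -10] -> [-10, -48, -11, 7, -3] -> [-10, -48, -11, 7, -3] -> [10, 48, 11, -7, 3] -> 2
  [36, 36, 39, 34, 1] -> [1, 34, 39, 36, 36] -> [1, 34, 39, 36] -> [-1, -34, -39, -36] -> 2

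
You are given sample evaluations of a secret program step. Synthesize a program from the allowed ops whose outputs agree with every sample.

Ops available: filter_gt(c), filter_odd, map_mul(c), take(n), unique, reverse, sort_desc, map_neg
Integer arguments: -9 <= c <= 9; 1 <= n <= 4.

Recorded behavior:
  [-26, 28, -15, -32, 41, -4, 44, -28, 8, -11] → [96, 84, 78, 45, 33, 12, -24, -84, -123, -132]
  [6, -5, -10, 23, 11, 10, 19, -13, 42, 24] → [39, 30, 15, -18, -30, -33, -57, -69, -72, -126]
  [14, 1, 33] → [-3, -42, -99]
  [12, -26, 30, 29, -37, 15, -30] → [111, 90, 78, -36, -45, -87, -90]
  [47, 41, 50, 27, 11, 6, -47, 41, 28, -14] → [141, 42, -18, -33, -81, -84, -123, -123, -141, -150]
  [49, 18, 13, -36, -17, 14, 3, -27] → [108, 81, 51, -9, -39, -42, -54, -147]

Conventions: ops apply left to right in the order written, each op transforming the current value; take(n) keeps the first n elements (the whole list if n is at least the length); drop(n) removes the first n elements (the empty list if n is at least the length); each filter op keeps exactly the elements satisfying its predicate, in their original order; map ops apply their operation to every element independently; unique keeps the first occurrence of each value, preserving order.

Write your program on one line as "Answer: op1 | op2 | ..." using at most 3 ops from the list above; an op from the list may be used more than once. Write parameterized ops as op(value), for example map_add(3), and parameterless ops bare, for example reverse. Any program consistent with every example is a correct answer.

map_neg | map_mul(3) | sort_desc

Check, running the answer program on each example:
  [-26, 28, -15, -32, 41, -4, 44, -28, 8, -11] -> [26, -28, 15, 32, -41, 4, -44, 28, -8, 11] -> [78, -84, 45, 96, -123, 12, -132, 84, -24, 33] -> [96, 84, 78, 45, 33, 12, -24, -84, -123, -132]
  [6, -5, -10, 23, 11, 10, 19, -13, 42, 24] -> [-6, 5, 10, -23, -11, -10, -19, 13, -42, -24] -> [-18, 15, 30, -69, -33, -30, -57, 39, -126, -72] -> [39, 30, 15, -18, -30, -33, -57, -69, -72, -126]
  [14, 1, 33] -> [-14, -1, -33] -> [-42, -3, -99] -> [-3, -42, -99]
  [12, -26, 30, 29, -37, 15, -30] -> [-12, 26, -30, -29, 37, -15, 30] -> [-36, 78, -90, -87, 111, -45, 90] -> [111, 90, 78, -36, -45, -87, -90]
  [47, 41, 50, 27, 11, 6, -47, 41, 28, -14] -> [-47, -41, -50, -27, -11, -6, 47, -41, -28, 14] -> [-141, -123, -150, -81, -33, -18, 141, -123, -84, 42] -> [141, 42, -18, -33, -81, -84, -123, -123, -141, -150]
  [49, 18, 13, -36, -17, 14, 3, -27] -> [-49, -18, -13, 36, 17, -14, -3, 27] -> [-147, -54, -39, 108, 51, -42, -9, 81] -> [108, 81, 51, -9, -39, -42, -54, -147]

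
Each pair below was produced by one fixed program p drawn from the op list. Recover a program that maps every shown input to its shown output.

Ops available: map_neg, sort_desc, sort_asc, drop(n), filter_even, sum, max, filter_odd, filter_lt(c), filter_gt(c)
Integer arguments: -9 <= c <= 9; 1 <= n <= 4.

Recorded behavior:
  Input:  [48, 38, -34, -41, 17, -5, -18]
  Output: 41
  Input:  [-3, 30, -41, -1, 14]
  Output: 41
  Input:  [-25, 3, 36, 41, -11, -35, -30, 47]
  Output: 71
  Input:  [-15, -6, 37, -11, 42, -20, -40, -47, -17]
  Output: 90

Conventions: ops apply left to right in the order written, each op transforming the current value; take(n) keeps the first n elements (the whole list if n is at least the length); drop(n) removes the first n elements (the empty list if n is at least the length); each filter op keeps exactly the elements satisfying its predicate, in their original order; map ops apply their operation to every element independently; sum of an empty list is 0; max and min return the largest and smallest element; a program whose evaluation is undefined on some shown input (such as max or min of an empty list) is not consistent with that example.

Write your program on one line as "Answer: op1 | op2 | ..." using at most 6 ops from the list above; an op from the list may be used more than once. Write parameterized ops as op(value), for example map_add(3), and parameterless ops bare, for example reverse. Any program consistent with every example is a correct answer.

map_neg | filter_odd | sort_desc | filter_gt(9) | sum

Check, running the answer program on each example:
  [48, 38, -34, -41, 17, -5, -18] -> [-48, -38, 34, 41, -17, 5, 18] -> [41, -17, 5] -> [41, 5, -17] -> [41] -> 41
  [-3, 30, -41, -1, 14] -> [3, -30, 41, 1, -14] -> [3, 41, 1] -> [41, 3, 1] -> [41] -> 41
  [-25, 3, 36, 41, -11, -35, -30, 47] -> [25, -3, -36, -41, 11, 35, 30, -47] -> [25, -3, -41, 11, 35, -47] -> [35, 25, 11, -3, -41, -47] -> [35, 25, 11] -> 71
  [-15, -6, 37, -11, 42, -20, -40, -47, -17] -> [15, 6, -37, 11, -42, 20, 40, 47, 17] -> [15, -37, 11, 47, 17] -> [47, 17, 15, 11, -37] -> [47, 17, 15, 11] -> 90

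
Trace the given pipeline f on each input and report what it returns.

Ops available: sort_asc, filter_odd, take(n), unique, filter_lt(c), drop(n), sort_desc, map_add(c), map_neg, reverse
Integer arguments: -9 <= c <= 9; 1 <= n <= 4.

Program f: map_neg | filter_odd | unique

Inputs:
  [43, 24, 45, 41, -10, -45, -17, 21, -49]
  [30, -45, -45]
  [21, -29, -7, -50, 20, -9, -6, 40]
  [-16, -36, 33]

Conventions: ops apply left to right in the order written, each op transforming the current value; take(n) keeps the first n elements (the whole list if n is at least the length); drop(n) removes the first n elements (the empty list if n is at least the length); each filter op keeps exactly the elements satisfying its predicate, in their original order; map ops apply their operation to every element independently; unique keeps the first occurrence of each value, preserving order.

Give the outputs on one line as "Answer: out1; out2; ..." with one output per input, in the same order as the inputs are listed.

Execution, op by op:
  [43, 24, 45, 41, -10, -45, -17, 21, -49] -> [-43, -24, -45, -41, 10, 45, 17, -21, 49] -> [-43, -45, -41, 45, 17, -21, 49] -> [-43, -45, -41, 45, 17, -21, 49]
  [30, -45, -45] -> [-30, 45, 45] -> [45, 45] -> [45]
  [21, -29, -7, -50, 20, -9, -6, 40] -> [-21, 29, 7, 50, -20, 9, 6, -40] -> [-21, 29, 7, 9] -> [-21, 29, 7, 9]
  [-16, -36, 33] -> [16, 36, -33] -> [-33] -> [-33]

[-43, -45, -41, 45, 17, -21, 49]; [45]; [-21, 29, 7, 9]; [-33]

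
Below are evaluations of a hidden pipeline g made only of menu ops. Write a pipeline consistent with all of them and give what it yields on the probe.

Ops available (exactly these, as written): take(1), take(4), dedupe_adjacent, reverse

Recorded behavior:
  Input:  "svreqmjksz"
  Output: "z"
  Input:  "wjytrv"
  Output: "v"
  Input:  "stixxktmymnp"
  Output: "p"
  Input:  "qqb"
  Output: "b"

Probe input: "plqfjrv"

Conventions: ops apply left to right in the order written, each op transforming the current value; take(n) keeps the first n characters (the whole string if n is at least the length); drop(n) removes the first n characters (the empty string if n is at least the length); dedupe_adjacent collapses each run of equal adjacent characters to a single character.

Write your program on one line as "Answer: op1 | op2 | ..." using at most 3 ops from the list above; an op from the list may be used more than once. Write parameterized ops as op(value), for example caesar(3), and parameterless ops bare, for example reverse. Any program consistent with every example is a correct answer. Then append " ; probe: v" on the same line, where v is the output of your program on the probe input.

reverse | take(1) ; probe: "v"

Check, running the answer program on each example:
  "svreqmjksz" -> "zskjmqervs" -> "z"
  "wjytrv" -> "vrtyjw" -> "v"
  "stixxktmymnp" -> "pnmymtkxxits" -> "p"
  "qqb" -> "bqq" -> "b"
  probe: "plqfjrv" -> "vrjfqlp" -> "v"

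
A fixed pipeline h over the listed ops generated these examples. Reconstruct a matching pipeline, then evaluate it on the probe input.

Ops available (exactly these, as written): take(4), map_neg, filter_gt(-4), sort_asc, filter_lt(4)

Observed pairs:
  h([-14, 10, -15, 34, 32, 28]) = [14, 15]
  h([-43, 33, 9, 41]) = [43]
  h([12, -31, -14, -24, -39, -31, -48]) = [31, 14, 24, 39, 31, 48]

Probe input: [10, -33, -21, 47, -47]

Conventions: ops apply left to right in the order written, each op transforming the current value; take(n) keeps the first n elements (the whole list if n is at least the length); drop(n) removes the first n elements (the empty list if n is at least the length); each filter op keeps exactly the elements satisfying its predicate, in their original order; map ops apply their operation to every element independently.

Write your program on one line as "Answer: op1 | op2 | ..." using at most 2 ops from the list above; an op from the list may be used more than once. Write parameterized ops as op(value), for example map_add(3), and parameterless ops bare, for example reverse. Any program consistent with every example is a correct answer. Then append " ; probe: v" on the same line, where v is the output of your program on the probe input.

filter_lt(4) | map_neg ; probe: [33, 21, 47]

Check, running the answer program on each example:
  [-14, 10, -15, 34, 32, 28] -> [-14, -15] -> [14, 15]
  [-43, 33, 9, 41] -> [-43] -> [43]
  [12, -31, -14, -24, -39, -31, -48] -> [-31, -14, -24, -39, -31, -48] -> [31, 14, 24, 39, 31, 48]
  probe: [10, -33, -21, 47, -47] -> [-33, -21, -47] -> [33, 21, 47]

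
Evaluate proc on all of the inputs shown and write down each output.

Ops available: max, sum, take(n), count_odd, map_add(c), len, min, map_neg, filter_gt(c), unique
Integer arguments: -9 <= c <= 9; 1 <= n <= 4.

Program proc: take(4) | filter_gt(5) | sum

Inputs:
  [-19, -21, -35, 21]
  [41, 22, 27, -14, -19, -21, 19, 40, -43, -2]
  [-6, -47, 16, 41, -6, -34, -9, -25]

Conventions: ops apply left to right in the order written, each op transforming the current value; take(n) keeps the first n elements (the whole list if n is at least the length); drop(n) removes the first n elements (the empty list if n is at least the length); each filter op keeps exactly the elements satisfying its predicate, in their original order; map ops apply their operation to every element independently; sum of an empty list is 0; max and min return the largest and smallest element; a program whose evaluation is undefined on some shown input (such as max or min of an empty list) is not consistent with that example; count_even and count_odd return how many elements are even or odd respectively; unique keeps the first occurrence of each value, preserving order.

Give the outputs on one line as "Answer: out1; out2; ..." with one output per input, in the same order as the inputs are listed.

Execution, op by op:
  [-19, -21, -35, 21] -> [-19, -21, -35, 21] -> [21] -> 21
  [41, 22, 27, -14, -19, -21, 19, 40, -43, -2] -> [41, 22, 27, -14] -> [41, 22, 27] -> 90
  [-6, -47, 16, 41, -6, -34, -9, -25] -> [-6, -47, 16, 41] -> [16, 41] -> 57

21; 90; 57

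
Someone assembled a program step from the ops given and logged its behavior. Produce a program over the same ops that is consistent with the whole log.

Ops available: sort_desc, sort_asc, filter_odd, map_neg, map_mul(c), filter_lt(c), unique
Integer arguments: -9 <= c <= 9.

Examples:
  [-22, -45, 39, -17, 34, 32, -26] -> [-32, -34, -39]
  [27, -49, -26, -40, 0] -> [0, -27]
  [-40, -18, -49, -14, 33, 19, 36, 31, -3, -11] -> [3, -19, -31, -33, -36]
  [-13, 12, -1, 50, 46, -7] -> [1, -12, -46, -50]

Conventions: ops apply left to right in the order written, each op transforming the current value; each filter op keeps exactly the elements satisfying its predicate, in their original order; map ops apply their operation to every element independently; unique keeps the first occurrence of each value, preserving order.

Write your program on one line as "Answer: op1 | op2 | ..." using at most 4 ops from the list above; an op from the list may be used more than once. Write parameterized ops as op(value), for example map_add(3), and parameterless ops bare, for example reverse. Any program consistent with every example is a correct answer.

map_neg | sort_desc | filter_lt(5)

Check, running the answer program on each example:
  [-22, -45, 39, -17, 34, 32, -26] -> [22, 45, -39, 17, -34, -32, 26] -> [45, 26, 22, 17, -32, -34, -39] -> [-32, -34, -39]
  [27, -49, -26, -40, 0] -> [-27, 49, 26, 40, 0] -> [49, 40, 26, 0, -27] -> [0, -27]
  [-40, -18, -49, -14, 33, 19, 36, 31, -3, -11] -> [40, 18, 49, 14, -33, -19, -36, -31, 3, 11] -> [49, 40, 18, 14, 11, 3, -19, -31, -33, -36] -> [3, -19, -31, -33, -36]
  [-13, 12, -1, 50, 46, -7] -> [13, -12, 1, -50, -46, 7] -> [13, 7, 1, -12, -46, -50] -> [1, -12, -46, -50]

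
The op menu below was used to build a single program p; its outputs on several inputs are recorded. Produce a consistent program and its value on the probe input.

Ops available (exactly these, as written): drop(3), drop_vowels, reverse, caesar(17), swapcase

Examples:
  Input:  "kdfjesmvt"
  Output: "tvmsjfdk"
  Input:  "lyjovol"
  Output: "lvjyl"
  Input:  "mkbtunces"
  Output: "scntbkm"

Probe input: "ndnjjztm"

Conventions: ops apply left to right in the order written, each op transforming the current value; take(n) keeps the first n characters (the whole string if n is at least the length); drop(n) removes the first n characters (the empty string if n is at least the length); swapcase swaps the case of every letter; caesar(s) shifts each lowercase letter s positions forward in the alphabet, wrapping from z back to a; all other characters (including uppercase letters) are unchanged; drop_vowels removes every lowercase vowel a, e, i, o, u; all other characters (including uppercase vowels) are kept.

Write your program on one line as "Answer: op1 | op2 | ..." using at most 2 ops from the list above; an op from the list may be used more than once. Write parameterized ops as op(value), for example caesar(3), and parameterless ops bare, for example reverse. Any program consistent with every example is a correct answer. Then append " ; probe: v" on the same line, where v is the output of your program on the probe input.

reverse | drop_vowels ; probe: "mtzjjndn"

Check, running the answer program on each example:
  "kdfjesmvt" -> "tvmsejfdk" -> "tvmsjfdk"
  "lyjovol" -> "lovojyl" -> "lvjyl"
  "mkbtunces" -> "secnutbkm" -> "scntbkm"
  probe: "ndnjjztm" -> "mtzjjndn" -> "mtzjjndn"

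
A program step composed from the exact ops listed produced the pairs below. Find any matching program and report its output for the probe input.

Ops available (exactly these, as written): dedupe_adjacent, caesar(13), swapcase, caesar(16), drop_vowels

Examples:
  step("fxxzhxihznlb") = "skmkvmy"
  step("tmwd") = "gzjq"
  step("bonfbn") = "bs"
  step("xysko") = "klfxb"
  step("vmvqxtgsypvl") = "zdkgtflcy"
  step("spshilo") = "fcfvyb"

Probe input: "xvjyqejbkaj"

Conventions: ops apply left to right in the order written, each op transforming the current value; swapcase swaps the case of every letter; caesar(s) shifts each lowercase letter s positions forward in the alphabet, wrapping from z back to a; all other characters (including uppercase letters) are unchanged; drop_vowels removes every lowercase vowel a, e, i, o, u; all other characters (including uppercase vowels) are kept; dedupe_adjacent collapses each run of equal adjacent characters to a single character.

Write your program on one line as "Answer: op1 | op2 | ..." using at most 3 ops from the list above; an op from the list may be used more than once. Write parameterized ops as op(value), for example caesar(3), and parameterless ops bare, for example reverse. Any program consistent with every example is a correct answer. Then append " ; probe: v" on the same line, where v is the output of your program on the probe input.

caesar(13) | drop_vowels | dedupe_adjacent ; probe: "kwldrwxnw"

Check, running the answer program on each example:
  "fxxzhxihznlb" -> "skkmukvumayo" -> "skkmkvmy" -> "skmkvmy"
  "tmwd" -> "gzjq" -> "gzjq" -> "gzjq"
  "bonfbn" -> "obasoa" -> "bs" -> "bs"
  "xysko" -> "klfxb" -> "klfxb" -> "klfxb"
  "vmvqxtgsypvl" -> "izidkgtflciy" -> "zdkgtflcy" -> "zdkgtflcy"
  "spshilo" -> "fcfuvyb" -> "fcfvyb" -> "fcfvyb"
  probe: "xvjyqejbkaj" -> "kiwldrwoxnw" -> "kwldrwxnw" -> "kwldrwxnw"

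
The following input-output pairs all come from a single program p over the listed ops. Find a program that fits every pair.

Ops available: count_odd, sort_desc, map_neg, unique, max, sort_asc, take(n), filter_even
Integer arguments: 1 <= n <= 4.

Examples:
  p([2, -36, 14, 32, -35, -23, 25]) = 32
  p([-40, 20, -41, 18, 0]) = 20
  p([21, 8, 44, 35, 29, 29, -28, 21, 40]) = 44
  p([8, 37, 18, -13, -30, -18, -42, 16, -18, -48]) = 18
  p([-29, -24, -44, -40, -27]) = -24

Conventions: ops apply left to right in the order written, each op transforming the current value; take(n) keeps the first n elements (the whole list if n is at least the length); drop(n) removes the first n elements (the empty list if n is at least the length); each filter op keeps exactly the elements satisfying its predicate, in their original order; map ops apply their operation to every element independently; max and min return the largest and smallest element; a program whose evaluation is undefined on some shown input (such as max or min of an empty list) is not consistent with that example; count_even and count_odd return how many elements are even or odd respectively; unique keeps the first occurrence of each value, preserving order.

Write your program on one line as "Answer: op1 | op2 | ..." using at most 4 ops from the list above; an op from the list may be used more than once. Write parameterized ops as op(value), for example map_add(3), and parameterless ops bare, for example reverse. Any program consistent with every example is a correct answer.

sort_asc | filter_even | max

Check, running the answer program on each example:
  [2, -36, 14, 32, -35, -23, 25] -> [-36, -35, -23, 2, 14, 25, 32] -> [-36, 2, 14, 32] -> 32
  [-40, 20, -41, 18, 0] -> [-41, -40, 0, 18, 20] -> [-40, 0, 18, 20] -> 20
  [21, 8, 44, 35, 29, 29, -28, 21, 40] -> [-28, 8, 21, 21, 29, 29, 35, 40, 44] -> [-28, 8, 40, 44] -> 44
  [8, 37, 18, -13, -30, -18, -42, 16, -18, -48] -> [-48, -42, -30, -18, -18, -13, 8, 16, 18, 37] -> [-48, -42, -30, -18, -18, 8, 16, 18] -> 18
  [-29, -24, -44, -40, -27] -> [-44, -40, -29, -27, -24] -> [-44, -40, -24] -> -24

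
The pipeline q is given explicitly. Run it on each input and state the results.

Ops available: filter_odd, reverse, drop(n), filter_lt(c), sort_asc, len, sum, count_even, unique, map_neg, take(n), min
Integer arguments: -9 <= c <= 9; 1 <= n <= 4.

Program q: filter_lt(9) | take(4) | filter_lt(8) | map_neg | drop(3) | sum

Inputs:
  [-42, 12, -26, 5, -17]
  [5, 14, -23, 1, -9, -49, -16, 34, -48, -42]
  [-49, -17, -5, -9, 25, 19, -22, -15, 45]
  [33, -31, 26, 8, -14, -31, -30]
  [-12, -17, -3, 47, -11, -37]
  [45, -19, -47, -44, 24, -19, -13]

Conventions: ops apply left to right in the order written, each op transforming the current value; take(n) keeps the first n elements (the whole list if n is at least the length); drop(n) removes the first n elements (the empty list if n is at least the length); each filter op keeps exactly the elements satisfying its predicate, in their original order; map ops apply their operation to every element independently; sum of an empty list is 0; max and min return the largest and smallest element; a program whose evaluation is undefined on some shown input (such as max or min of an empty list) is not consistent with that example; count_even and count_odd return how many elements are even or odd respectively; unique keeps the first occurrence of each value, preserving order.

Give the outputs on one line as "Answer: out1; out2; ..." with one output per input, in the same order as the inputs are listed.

17; 9; 9; 0; 11; 19

Execution, op by op:
  [-42, 12, -26, 5, -17] -> [-42, -26, 5, -17] -> [-42, -26, 5, -17] -> [-42, -26, 5, -17] -> [42, 26, -5, 17] -> [17] -> 17
  [5, 14, -23, 1, -9, -49, -16, 34, -48, -42] -> [5, -23, 1, -9, -49, -16, -48, -42] -> [5, -23, 1, -9] -> [5, -23, 1, -9] -> [-5, 23, -1, 9] -> [9] -> 9
  [-49, -17, -5, -9, 25, 19, -22, -15, 45] -> [-49, -17, -5, -9, -22, -15] -> [-49, -17, -5, -9] -> [-49, -17, -5, -9] -> [49, 17, 5, 9] -> [9] -> 9
  [33, -31, 26, 8, -14, -31, -30] -> [-31, 8, -14, -31, -30] -> [-31, 8, -14, -31] -> [-31, -14, -31] -> [31, 14, 31] -> [] -> 0
  [-12, -17, -3, 47, -11, -37] -> [-12, -17, -3, -11, -37] -> [-12, -17, -3, -11] -> [-12, -17, -3, -11] -> [12, 17, 3, 11] -> [11] -> 11
  [45, -19, -47, -44, 24, -19, -13] -> [-19, -47, -44, -19, -13] -> [-19, -47, -44, -19] -> [-19, -47, -44, -19] -> [19, 47, 44, 19] -> [19] -> 19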